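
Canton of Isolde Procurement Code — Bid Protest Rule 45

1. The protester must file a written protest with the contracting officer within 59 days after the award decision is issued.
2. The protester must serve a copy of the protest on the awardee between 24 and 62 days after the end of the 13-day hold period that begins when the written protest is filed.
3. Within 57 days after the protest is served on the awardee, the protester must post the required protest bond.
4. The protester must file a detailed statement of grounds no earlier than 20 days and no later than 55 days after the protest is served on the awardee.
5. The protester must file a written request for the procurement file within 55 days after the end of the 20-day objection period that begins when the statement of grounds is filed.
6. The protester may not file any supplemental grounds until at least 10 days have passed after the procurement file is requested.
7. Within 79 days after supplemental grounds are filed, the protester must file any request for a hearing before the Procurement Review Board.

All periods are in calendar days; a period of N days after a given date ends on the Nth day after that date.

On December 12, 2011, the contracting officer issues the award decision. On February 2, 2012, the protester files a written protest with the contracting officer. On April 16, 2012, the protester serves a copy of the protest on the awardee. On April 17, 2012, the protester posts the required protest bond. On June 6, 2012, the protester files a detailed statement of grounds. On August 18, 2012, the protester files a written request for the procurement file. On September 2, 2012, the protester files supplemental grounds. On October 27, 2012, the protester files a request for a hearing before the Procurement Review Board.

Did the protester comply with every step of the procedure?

(1) due by December 12, 2011 + 59 days = February 9, 2012; completed February 2, 2012, before the deadline.
(2) the permitted window runs from February 15, 2012 + 24 = March 10, 2012 to February 15, 2012 + 62 = April 17, 2012; done April 16, 2012 — within the window.
(3) due by April 16, 2012 + 57 days = June 12, 2012; completed April 17, 2012, before the deadline.
(4) the permitted window runs from April 16, 2012 + 20 = May 6, 2012 to April 16, 2012 + 55 = June 10, 2012; June 6, 2012 falls inside that range.
(5) due by June 26, 2012 + 55 days = August 20, 2012; done August 18, 2012 — timely.
(6) permitted from August 18, 2012 + 10 days = August 28, 2012 onward; done September 2, 2012 — permitted.
(7) due by September 2, 2012 + 79 days = November 20, 2012; October 27, 2012 is within that limit.

Yes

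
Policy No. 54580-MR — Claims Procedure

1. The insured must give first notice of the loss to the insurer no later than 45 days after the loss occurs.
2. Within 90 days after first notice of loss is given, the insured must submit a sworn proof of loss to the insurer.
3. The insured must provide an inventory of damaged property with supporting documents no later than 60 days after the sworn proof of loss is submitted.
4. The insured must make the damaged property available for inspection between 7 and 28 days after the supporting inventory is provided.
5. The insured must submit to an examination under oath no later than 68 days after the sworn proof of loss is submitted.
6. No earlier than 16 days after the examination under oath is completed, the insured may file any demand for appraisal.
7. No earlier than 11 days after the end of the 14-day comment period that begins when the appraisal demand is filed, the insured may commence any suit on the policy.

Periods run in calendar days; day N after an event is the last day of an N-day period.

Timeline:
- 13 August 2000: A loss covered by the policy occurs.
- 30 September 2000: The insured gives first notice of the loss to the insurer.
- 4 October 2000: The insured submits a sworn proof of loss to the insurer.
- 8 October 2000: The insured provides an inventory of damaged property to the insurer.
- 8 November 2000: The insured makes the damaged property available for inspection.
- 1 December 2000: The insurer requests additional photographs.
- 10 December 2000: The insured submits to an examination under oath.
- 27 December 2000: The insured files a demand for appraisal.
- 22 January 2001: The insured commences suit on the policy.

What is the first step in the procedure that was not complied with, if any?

Step 1 — counting 45 days from 13 August 2000 (when the loss occurs) gives a deadline of 27 September 2000; done 30 September 2000 — 3 days late.
That is the first point of non-compliance.

Step 1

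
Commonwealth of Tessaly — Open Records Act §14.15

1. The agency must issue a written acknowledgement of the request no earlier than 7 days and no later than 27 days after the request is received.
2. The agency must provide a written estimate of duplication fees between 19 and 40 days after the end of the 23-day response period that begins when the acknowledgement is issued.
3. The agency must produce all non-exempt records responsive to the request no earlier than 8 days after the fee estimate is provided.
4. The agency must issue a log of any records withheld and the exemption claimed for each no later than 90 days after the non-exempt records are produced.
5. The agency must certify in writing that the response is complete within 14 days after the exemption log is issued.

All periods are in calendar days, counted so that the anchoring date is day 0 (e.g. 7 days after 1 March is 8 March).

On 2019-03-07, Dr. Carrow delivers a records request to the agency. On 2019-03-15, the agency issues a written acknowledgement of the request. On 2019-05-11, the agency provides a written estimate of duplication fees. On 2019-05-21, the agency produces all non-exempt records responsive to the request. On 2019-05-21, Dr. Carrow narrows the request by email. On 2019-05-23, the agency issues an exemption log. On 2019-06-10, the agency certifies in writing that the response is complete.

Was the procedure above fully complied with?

Step 1: the window is 7–27 days after 2019-03-07 (when the request is received), so 2019-03-14 through 2019-04-03; done 2019-03-15 — within the window.
Step 2: the window is 19–40 days after 2019-04-07 (end of the 23-day response period, which began when the acknowledgement is issued on 2019-03-15), so 2019-04-26 through 2019-05-17; done 2019-05-11 — within the window.
Step 3: the earliest permitted date is 8 days after 2019-05-11 (when the fee estimate is provided), i.e. 2019-05-19; done 2019-05-21 — permitted.
Step 4: 90 days after 2019-05-21 (when the non-exempt records are produced) is 2019-08-19; 2019-05-23 is within that limit.
Step 5: 14 days after 2019-05-23 (when the exemption log is issued) is 2019-06-06; done 2019-06-10 — 4 days late.

No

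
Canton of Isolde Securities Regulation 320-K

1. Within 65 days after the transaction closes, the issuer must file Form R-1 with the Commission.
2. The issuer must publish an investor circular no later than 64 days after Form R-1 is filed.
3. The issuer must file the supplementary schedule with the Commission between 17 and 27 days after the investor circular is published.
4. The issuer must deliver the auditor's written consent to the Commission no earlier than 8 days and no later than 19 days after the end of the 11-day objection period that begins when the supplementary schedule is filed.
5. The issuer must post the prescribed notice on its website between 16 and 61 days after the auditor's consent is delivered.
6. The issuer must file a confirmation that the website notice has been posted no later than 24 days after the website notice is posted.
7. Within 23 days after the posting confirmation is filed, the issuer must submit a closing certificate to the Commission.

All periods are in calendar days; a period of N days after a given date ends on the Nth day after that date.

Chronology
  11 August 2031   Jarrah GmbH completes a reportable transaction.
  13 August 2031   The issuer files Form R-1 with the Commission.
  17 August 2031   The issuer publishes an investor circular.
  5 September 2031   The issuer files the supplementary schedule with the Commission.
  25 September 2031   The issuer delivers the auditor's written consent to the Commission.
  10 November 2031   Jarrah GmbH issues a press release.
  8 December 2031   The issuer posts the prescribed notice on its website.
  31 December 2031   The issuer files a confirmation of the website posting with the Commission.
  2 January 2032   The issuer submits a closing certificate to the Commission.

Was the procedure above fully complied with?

No

(1) due by 11 August 2031 + 65 days = 15 October 2031; completed 13 August 2031, before the deadline.
(2) due by 13 August 2031 + 64 days = 16 October 2031; done 17 August 2031 — timely.
(3) the permitted window runs from 17 August 2031 + 17 = 3 September 2031 to 17 August 2031 + 27 = 13 September 2031; 5 September 2031 falls inside that range.
(4) the permitted window runs from 16 September 2031 + 8 = 24 September 2031 to 16 September 2031 + 19 = 5 October 2031; 25 September 2031 falls inside that range.
(5) the permitted window runs from 25 September 2031 + 16 = 11 October 2031 to 25 September 2031 + 61 = 25 November 2031; 8 December 2031 is 13 days past the end of the window.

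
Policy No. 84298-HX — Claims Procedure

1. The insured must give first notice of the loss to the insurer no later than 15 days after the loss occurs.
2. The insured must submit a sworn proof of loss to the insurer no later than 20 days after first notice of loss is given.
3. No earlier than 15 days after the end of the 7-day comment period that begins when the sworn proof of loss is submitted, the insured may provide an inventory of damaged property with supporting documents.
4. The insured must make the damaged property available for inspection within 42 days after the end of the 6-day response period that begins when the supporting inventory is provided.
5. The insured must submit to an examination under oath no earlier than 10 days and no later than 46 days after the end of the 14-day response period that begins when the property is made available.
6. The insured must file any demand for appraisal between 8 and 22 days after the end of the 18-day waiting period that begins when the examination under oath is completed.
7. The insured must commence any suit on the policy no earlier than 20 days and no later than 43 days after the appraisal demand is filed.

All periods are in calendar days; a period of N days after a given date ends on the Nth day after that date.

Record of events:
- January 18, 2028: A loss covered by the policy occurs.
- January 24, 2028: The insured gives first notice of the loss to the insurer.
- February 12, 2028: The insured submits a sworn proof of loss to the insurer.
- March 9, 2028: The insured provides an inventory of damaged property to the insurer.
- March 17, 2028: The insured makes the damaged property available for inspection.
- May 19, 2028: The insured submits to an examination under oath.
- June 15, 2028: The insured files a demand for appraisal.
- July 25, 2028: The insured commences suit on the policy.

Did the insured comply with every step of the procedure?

Step 1: 15 days after January 18, 2028 (when the loss occurs) is February 2, 2028; done January 24, 2028 — timely.
Step 2: 20 days after January 24, 2028 (when first notice of loss is given) is February 13, 2028; February 12, 2028 is within that limit.
Step 3: the earliest permitted date is 15 days after February 19, 2028 (end of the 7-day comment period, which began when the sworn proof of loss is submitted on February 12, 2028), i.e. March 5, 2028; done March 9, 2028, after the minimum wait.
Step 4: 42 days after March 15, 2028 (end of the 6-day response period, which began when the supporting inventory is provided on March 9, 2028) is April 26, 2028; done March 17, 2028 — timely.
Step 5: the window is 10–46 days after March 31, 2028 (end of the 14-day response period, which began when the property is made available on March 17, 2028), so April 10, 2028 through May 16, 2028; May 19, 2028 is 3 days past the end of the window.
Later steps need not be reached.

No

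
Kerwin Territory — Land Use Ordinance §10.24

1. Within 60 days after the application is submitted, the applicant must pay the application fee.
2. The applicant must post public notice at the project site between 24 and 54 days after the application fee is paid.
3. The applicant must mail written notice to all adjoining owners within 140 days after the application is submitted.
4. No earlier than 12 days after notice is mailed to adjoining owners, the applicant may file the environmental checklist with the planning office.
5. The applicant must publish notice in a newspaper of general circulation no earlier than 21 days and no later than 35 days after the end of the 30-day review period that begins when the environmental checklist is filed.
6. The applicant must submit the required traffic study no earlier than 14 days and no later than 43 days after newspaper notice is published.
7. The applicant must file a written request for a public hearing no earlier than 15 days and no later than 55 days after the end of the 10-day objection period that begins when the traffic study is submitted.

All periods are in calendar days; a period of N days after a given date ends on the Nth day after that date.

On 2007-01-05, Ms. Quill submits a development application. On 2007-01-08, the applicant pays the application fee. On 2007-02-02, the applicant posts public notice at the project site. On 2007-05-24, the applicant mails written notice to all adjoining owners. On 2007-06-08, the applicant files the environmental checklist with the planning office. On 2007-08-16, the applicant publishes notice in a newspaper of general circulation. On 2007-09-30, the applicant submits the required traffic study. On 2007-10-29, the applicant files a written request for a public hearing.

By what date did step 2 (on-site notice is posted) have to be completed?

Step 2 runs from 2007-01-08, when the application fee is paid. The window is 24–54 days after 2007-01-08; it closes on 2007-03-03.

2007-03-03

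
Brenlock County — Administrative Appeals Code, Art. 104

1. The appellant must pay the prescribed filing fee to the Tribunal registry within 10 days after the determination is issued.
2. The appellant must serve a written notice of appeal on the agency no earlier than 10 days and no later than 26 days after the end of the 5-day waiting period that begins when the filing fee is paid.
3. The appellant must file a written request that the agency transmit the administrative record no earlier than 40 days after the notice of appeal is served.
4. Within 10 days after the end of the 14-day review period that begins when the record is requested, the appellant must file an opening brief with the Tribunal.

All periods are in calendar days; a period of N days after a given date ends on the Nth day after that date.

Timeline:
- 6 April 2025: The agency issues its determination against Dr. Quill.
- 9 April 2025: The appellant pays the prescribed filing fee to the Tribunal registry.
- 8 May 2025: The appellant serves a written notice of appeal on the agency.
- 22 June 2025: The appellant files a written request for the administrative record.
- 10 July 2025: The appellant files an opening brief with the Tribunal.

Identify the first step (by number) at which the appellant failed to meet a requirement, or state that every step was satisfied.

Step 1: 10 days after 6 April 2025 (when the determination is issued) is 16 April 2025; 9 April 2025 is within that limit.
Step 2: the window is 10–26 days after 14 April 2025 (end of the 5-day waiting period, which began when the filing fee is paid on 9 April 2025), so 24 April 2025 through 10 May 2025; done 8 May 2025, which is between those dates.
Step 3: the earliest permitted date is 40 days after 8 May 2025 (when the notice of appeal is served), i.e. 17 June 2025; done 22 June 2025 — permitted.
Step 4: 10 days after 6 July 2025 (end of the 14-day review period, which began when the record is requested on 22 June 2025) is 16 July 2025; completed 10 July 2025, before the deadline.

None — every step was satisfied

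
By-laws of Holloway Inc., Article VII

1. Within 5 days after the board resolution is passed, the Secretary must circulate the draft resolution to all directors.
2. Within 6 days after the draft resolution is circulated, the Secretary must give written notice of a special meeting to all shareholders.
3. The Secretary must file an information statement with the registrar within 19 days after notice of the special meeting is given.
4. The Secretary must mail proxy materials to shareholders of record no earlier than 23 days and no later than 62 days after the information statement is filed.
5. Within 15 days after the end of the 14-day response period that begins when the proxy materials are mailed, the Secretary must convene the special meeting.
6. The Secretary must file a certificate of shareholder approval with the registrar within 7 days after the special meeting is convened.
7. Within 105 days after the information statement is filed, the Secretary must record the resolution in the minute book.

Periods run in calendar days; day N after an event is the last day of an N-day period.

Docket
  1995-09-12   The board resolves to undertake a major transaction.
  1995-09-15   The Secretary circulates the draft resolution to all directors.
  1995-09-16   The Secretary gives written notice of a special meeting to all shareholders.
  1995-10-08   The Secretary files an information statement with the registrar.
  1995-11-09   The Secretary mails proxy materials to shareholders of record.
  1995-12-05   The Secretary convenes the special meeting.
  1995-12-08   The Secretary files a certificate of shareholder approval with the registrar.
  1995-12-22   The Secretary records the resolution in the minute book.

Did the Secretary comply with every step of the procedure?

Step 1: 5 days after 1995-09-12 (when the board resolution is passed) is 1995-09-17; 1995-09-15 is within that limit.
Step 2: 6 days after 1995-09-15 (when the draft resolution is circulated) is 1995-09-21; done 1995-09-16 — timely.
Step 3: 19 days after 1995-09-16 (when notice of the special meeting is given) is 1995-10-05; done 1995-10-08 — 3 days late.
No need to go further; step 3 was not satisfied.

No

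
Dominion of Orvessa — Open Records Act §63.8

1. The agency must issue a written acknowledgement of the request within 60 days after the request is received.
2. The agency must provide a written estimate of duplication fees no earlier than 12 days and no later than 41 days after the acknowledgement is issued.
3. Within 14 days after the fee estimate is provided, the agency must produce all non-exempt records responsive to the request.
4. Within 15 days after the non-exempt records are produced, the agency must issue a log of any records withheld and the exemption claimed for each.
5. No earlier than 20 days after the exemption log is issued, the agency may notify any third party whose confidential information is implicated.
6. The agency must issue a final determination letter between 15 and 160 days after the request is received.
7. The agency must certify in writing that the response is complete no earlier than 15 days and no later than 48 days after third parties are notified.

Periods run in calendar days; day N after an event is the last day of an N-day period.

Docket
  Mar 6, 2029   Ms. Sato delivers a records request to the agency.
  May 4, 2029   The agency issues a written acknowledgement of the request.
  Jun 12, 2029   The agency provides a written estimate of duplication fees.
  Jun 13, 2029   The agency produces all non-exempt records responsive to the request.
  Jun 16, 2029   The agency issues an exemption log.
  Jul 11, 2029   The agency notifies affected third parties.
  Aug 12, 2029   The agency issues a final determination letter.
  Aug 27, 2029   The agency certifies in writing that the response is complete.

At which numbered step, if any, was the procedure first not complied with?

None — every step was satisfied

Step 1 — counting 60 days from Mar 6, 2029 (when the request is received) gives a deadline of May 5, 2029; May 4, 2029 is within that limit.
Step 2 — 12 and 41 days from May 4, 2029 (when the acknowledgement is issued) are May 16, 2029 and Jun 14, 2029 respectively; Jun 12, 2029 falls inside that range.
Step 3 — counting 14 days from Jun 12, 2029 (when the fee estimate is provided) gives a deadline of Jun 26, 2029; done Jun 13, 2029 — timely.
Step 4 — counting 15 days from Jun 13, 2029 (when the non-exempt records are produced) gives a deadline of Jun 28, 2029; completed Jun 16, 2029, before the deadline.
Step 5 — must wait 20 days from Jun 16, 2029 (when the exemption log is issued), so not before Jul 6, 2029; done Jul 11, 2029 — permitted.
Step 6 — 15 and 160 days from Mar 6, 2029 (when the request is received) are Mar 21, 2029 and Aug 13, 2029 respectively; done Aug 12, 2029 — within the window.
Step 7 — 15 and 48 days from Jul 11, 2029 (when third parties are notified) are Jul 26, 2029 and Aug 28, 2029 respectively; Aug 27, 2029 falls inside that range.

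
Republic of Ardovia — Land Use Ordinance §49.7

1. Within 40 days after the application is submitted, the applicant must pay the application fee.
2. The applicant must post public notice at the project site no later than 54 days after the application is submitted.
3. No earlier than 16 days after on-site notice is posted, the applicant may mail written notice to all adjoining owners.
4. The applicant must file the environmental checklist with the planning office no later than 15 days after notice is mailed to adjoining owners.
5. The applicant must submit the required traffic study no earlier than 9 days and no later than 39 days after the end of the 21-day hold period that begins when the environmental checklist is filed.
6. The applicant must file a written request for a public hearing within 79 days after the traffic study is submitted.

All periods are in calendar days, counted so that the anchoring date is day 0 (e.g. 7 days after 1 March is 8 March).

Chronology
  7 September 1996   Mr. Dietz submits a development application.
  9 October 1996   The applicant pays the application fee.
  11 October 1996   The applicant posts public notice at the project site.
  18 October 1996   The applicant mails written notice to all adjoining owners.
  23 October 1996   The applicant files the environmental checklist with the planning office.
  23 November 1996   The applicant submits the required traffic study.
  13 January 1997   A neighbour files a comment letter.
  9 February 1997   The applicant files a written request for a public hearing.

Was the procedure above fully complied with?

No

Step 1 — counting 40 days from 7 September 1996 (when the application is submitted) gives a deadline of 17 October 1996; done 9 October 1996 — timely.
Step 2 — counting 54 days from 7 September 1996 (when the application is submitted) gives a deadline of 31 October 1996; done 11 October 1996 — timely.
Step 3 — must wait 16 days from 11 October 1996 (when on-site notice is posted), so not before 27 October 1996; 18 October 1996 is 9 days before the earliest permitted date.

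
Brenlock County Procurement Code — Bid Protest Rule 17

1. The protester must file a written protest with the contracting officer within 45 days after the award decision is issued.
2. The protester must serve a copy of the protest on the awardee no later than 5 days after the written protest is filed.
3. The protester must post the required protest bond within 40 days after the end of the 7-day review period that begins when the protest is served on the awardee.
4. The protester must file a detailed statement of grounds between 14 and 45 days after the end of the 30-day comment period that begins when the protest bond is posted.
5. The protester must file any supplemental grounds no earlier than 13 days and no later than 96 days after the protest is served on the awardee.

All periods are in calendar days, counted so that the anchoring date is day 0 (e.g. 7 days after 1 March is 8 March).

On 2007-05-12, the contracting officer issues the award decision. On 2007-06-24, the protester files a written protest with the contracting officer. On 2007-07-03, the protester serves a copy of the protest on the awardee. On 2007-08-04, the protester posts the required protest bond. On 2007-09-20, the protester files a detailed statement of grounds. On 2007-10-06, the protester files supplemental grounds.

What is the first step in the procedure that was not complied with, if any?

Step 2

(1) due by 2007-05-12 + 45 days = 2007-06-26; completed 2007-06-24, before the deadline.
(2) due by 2007-06-24 + 5 days = 2007-06-29; done 2007-07-03 — 4 days late.
No need to go further; step 2 was not satisfied.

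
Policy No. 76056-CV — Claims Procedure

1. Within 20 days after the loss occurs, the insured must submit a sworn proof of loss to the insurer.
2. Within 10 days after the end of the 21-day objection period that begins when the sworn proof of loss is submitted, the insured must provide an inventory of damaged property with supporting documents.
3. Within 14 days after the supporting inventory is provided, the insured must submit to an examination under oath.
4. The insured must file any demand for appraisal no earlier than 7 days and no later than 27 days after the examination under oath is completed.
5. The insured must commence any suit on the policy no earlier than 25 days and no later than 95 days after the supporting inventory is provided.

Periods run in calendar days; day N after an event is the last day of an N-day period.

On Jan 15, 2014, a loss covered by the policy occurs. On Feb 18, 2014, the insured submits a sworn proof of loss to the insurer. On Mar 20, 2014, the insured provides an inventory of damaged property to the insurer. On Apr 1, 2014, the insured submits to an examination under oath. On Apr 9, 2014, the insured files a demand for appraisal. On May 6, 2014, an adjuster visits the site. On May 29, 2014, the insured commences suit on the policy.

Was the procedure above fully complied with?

No

Step 1: 20 days after Jan 15, 2014 (when the loss occurs) is Feb 4, 2014; Feb 18, 2014 misses that deadline by 14 days.
The analysis stops there.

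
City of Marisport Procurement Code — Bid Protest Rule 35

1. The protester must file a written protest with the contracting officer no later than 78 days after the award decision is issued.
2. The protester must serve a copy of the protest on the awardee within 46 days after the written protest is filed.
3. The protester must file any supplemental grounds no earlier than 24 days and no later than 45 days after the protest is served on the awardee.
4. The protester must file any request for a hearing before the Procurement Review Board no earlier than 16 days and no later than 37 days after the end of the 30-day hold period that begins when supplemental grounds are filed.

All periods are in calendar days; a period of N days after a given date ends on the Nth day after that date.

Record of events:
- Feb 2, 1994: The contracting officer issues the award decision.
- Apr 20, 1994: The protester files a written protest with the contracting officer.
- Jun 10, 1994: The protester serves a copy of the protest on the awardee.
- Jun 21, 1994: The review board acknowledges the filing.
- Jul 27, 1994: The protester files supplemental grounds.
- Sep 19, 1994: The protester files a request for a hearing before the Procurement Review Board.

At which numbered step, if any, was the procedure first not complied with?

Step 2

Step 1 — counting 78 days from Feb 2, 1994 (when the award decision is issued) gives a deadline of Apr 21, 1994; completed Apr 20, 1994, before the deadline.
Step 2 — counting 46 days from Apr 20, 1994 (when the written protest is filed) gives a deadline of Jun 5, 1994; Jun 10, 1994 misses that deadline by 5 days.
Later steps need not be reached.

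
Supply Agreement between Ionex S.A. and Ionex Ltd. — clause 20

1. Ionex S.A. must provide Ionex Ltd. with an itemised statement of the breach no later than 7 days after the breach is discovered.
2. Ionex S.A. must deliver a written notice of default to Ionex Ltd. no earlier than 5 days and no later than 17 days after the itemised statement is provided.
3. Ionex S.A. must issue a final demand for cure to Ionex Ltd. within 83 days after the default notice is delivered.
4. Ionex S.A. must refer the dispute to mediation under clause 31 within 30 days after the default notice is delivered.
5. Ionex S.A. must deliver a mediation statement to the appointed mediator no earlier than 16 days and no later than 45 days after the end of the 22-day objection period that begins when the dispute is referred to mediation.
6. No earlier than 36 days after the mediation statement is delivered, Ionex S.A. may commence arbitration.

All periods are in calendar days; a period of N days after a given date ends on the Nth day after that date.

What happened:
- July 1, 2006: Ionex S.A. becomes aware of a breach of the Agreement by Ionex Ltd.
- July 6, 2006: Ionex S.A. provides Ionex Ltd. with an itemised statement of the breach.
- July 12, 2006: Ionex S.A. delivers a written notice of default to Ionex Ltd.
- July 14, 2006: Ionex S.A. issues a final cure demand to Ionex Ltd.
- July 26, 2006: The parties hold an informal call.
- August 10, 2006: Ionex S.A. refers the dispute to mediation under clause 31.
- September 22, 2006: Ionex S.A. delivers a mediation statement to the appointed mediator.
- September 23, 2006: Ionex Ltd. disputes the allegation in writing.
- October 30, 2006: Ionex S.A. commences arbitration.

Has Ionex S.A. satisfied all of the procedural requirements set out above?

Step 1 — counting 7 days from July 1, 2006 (when the breach is discovered) gives a deadline of July 8, 2006; July 6, 2006 is within that limit.
Step 2 — 5 and 17 days from July 6, 2006 (when the itemised statement is provided) are July 11, 2006 and July 23, 2006 respectively; July 12, 2006 falls inside that range.
Step 3 — counting 83 days from July 12, 2006 (when the default notice is delivered) gives a deadline of October 3, 2006; done July 14, 2006 — timely.
Step 4 — counting 30 days from July 12, 2006 (when the default notice is delivered) gives a deadline of August 11, 2006; completed August 10, 2006, before the deadline.
Step 5 — 16 and 45 days from September 1, 2006 (end of the 22-day objection period, which began when the dispute is referred to mediation on August 10, 2006) are September 17, 2006 and October 16, 2006 respectively; September 22, 2006 falls inside that range.
Step 6 — must wait 36 days from September 22, 2006 (when the mediation statement is delivered), so not before October 28, 2006; done October 30, 2006 — permitted.

Yes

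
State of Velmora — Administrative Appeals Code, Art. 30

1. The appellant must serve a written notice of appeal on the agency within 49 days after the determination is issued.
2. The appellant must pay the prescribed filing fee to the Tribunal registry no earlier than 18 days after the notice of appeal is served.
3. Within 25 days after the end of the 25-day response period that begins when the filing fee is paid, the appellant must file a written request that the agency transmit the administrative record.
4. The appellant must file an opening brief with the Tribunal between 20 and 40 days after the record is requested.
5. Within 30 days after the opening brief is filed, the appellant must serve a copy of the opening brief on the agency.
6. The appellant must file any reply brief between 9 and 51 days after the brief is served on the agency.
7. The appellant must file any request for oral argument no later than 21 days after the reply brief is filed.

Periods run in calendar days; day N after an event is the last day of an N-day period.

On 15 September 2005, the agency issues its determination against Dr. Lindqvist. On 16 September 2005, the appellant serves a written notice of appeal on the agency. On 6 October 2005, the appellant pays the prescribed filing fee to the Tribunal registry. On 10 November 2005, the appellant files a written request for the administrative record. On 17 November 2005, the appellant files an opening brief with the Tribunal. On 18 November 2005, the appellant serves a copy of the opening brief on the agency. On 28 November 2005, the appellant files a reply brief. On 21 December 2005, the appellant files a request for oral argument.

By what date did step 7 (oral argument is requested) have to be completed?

Step 7 runs from 28 November 2005, when the reply brief is filed. 21 days after 28 November 2005 is 19 December 2005.

19 December 2005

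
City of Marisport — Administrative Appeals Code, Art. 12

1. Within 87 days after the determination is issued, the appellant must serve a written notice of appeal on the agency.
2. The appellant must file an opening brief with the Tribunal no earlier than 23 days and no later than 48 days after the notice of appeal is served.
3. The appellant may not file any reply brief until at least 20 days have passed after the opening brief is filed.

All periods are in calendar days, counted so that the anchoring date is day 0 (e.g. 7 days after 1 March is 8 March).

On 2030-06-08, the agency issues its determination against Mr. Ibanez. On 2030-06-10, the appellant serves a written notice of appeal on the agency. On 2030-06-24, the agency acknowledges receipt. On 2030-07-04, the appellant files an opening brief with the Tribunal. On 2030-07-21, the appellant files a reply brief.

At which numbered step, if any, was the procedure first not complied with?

Step 3

Step 1: 87 days after 2030-06-08 (when the determination is issued) is 2030-09-03; completed 2030-06-10, before the deadline.
Step 2: the window is 23–48 days after 2030-06-10 (when the notice of appeal is served), so 2030-07-03 through 2030-07-28; 2030-07-04 falls inside that range.
Step 3: the earliest permitted date is 20 days after 2030-07-04 (when the opening brief is filed), i.e. 2030-07-24; acted on 2030-07-21, 3 days prematurely.
The procedure was therefore not followed at step 3.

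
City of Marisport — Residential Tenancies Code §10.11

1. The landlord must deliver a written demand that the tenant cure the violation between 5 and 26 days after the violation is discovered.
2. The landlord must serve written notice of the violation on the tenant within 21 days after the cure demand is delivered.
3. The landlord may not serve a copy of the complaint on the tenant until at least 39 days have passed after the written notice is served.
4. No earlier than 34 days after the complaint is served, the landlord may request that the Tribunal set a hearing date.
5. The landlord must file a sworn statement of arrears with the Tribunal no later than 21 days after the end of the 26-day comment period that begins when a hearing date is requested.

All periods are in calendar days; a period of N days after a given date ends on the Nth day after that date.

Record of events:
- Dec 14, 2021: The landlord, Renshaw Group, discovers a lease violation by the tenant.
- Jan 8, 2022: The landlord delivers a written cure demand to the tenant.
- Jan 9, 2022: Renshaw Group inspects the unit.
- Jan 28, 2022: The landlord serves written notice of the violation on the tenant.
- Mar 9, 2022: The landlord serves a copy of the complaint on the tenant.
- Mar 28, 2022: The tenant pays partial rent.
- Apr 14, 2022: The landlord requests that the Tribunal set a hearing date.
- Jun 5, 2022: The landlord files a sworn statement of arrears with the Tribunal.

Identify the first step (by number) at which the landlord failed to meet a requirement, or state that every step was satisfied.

Step 5

(1) the permitted window runs from Dec 14, 2021 + 5 = Dec 19, 2021 to Dec 14, 2021 + 26 = Jan 9, 2022; done Jan 8, 2022 — within the window.
(2) due by Jan 8, 2022 + 21 days = Jan 29, 2022; completed Jan 28, 2022, before the deadline.
(3) permitted from Jan 28, 2022 + 39 days = Mar 8, 2022 onward; Mar 9, 2022 is on or after that date.
(4) permitted from Mar 9, 2022 + 34 days = Apr 12, 2022 onward; done Apr 14, 2022 — permitted.
(5) due by May 10, 2022 + 21 days = May 31, 2022; not done until Jun 5, 2022, 5 days after the deadline.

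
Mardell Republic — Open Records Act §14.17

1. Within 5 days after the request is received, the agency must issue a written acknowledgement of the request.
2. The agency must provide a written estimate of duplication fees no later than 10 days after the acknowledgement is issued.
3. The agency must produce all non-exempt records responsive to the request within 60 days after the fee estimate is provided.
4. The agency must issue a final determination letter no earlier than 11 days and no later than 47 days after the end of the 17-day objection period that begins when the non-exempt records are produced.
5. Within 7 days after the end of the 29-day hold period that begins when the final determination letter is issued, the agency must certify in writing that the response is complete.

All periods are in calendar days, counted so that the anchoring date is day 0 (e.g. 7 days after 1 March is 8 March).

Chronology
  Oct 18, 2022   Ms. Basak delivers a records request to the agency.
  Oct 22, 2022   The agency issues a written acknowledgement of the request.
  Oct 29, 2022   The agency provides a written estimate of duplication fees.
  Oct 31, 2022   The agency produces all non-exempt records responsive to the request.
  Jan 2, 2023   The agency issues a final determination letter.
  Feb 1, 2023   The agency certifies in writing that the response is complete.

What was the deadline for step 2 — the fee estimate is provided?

Step 2 runs from Oct 22, 2022, when the acknowledgement is issued. 10 days after Oct 22, 2022 is Nov 1, 2022.

Nov 1, 2022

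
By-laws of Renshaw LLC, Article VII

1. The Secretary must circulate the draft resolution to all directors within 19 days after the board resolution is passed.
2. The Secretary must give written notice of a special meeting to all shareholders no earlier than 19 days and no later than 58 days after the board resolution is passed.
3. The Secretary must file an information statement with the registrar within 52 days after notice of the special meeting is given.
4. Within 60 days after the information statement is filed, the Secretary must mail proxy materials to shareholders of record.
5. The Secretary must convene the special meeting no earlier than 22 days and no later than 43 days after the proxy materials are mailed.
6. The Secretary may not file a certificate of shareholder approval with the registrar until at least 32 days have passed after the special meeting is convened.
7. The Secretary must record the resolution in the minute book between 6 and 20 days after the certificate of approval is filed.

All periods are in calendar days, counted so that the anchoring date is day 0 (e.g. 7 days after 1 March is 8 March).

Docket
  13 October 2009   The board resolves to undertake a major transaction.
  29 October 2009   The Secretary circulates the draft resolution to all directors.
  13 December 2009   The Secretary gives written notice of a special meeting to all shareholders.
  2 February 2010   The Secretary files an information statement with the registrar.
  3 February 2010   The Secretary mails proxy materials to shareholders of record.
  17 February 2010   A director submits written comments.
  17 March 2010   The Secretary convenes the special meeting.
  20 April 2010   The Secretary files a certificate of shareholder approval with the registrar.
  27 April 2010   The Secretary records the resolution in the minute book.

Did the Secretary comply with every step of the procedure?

Step 1 — counting 19 days from 13 October 2009 (when the board resolution is passed) gives a deadline of 1 November 2009; done 29 October 2009 — timely.
Step 2 — 19 and 58 days from 13 October 2009 (when the board resolution is passed) are 1 November 2009 and 10 December 2009 respectively; 13 December 2009 is 3 days past the end of the window.

No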